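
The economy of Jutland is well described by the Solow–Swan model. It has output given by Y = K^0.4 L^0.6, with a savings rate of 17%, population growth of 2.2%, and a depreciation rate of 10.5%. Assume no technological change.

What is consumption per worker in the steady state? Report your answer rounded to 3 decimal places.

Steady state requires s·f(k) = (n + δ)·k, i.e. s·k^α = (n + δ)·k.
Dividing both sides by k: k^(1−α) = s / (n + δ).
k^0.6 = 0.17 / (0.022 + 0.105) = 0.17 / 0.127 = 1.3386
k* = 1.3386^(1/0.6) ≈ 1.6259
y* = (k*)^α = 1.6259^0.4 ≈ 1.2146
c* = (1 − s)·y* = (1 − 0.17) × 1.2146 ≈ 1.0081

c* = 1.008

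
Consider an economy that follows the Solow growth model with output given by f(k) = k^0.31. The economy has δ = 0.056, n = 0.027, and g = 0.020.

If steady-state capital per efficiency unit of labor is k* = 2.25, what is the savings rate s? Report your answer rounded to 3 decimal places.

s ≈ 0.180

Steady state requires s·f(k) = (n + g + δ)·k, i.e. s·k^α = (n + g + δ)·k.
So s / (n + g + δ) = (k*)^(1−α) = 2.25^0.69 = 1.7499.
Therefore s = 1.7499 × (n + g + δ) = 1.7499 × 0.103 = 0.1802.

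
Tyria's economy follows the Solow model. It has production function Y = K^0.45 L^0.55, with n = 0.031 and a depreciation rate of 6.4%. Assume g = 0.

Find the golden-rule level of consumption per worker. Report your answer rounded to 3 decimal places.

c_gold ≈ 1.964

At the golden rule, f'(k) = n + δ, so α·k^(α−1) = n + δ and k_gold = (α/(n + δ))^(1/(1−α)).
k_gold = (0.45/0.095)^(1/0.55) = 4.7368^1.8182 ≈ 16.9109
c_gold = f(k_gold) − (n + δ)·k_gold = 3.5701 − 0.095×16.9109 ≈ 1.9636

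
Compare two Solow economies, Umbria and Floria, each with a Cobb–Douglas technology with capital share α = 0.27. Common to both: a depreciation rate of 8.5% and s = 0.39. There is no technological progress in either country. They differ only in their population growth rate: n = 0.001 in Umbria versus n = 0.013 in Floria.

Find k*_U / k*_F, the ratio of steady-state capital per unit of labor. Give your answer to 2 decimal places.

ratio ≈ 1.20

Steady-state k* = [s/(n + δ)]^(1/(1−α)), so the ratio is [ (s_U/(n + δ)_U) / (s_F/(n + δ)_F) ]^1.3699.
s_U/(n + δ)_U = 0.39/0.086 = 4.5349; s_F/(n + δ)_F = 0.39/0.098 = 3.9796.
Ratio = (4.5349/3.9796)^1.3699 = 1.1395^1.3699 ≈ 1.1959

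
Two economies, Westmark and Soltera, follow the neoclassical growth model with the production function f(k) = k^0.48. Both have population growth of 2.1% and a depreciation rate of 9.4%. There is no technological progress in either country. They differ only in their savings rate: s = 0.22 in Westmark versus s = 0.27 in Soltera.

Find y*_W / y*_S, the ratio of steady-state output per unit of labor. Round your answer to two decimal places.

ratio ≈ 0.83

Steady-state y* = [s/(n + δ)]^(α/(1−α)), so the ratio is [ (s_W/(n + δ)_W) / (s_S/(n + δ)_S) ]^0.9231.
s_W/(n + δ)_W = 0.22/0.115 = 1.9130; s_S/(n + δ)_S = 0.27/0.115 = 2.3478.
Ratio = (1.9130/2.3478)^0.9231 = 0.8148^0.9231 ≈ 0.8277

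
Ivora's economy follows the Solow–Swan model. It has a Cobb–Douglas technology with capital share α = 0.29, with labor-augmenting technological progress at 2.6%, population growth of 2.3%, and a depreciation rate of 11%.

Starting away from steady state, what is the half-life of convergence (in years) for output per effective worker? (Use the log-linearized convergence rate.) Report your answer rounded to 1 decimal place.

about 6.1 years

Near the steady state the convergence rate is λ = (1 − α)(n + g + δ).
λ = (1 − 0.29) × 0.159 = 0.71 × 0.159 = 0.11289
Half-life = ln 2 / λ = 0.6931 / 0.11289 ≈ 6.14 years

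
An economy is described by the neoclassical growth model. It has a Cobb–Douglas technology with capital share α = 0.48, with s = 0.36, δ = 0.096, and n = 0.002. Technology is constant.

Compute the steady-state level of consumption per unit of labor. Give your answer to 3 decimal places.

At the steady state, Δk = 0, so s·k^α = (n + δ)·k.
Rearranging, k^(1−α) = s / (n + δ).
k^0.52 = 0.36 / (0.002 + 0.096) = 0.36 / 0.098 = 3.6735
k* = 3.6735^(1/0.52) ≈ 12.2093
y* = (k*)^α = 12.2093^0.48 ≈ 3.3236
c* = (1 − s)·y* = (1 − 0.36) × 3.3236 ≈ 2.1271

c* ≈ 2.127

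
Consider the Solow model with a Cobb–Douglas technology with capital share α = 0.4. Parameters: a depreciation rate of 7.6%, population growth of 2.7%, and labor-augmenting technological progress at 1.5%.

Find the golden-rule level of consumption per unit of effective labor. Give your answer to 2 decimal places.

c_gold ≈ 1.35

At the golden rule, f'(k) = n + g + δ, so α·k^(α−1) = n + g + δ and k_gold = (α/(n + g + δ))^(1/(1−α)).
k_gold = (0.4/0.118)^(1/0.6) = 3.3898^1.6667 ≈ 7.6496
c_gold = f(k_gold) − (n + g + δ)·k_gold = 2.2566 − 0.118×7.6496 ≈ 1.3539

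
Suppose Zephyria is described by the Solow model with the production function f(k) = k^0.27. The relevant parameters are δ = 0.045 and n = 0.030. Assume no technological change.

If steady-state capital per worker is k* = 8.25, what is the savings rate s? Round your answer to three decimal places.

s ≈ 0.350

At the steady state, Δk = 0, so s·k^α = (n + δ)·k.
So s / (n + δ) = (k*)^(1−α) = 8.25^0.73 = 4.6667.
Therefore s = 4.6667 × (n + δ) = 4.6667 × 0.075 = 0.3500.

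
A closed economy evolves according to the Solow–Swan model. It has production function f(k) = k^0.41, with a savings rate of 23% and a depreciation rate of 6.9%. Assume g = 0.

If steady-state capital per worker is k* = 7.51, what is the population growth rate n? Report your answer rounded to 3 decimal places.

n ≈ 0.001

At the steady state, Δk = 0, so s·k^α = (n + δ)·k.
So s / (n + δ) = (k*)^(1−α) = 7.51^0.59 = 3.2857.
Therefore n + δ = s / 3.2857 = 0.23 / 3.2857 = 0.0700, so n = 0.0700 − 0.069 = 0.0010.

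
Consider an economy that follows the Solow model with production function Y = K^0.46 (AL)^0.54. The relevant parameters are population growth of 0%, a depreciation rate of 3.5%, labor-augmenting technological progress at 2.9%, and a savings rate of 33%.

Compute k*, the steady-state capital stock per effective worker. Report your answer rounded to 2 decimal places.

At the steady state, Δk = 0, so s·k^α = (n + g + δ)·k.
Dividing both sides by k: k^(1−α) = s / (n + g + δ).
k^0.54 = 0.33 / (0.000 + 0.029 + 0.035) = 0.33 / 0.064 = 5.1563
k* = 5.1563^(1/0.54) ≈ 20.8519

k* ≈ 20.85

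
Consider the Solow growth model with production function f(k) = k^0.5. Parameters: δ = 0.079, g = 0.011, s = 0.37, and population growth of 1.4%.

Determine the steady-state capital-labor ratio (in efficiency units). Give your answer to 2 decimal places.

k* = 12.66

Steady state requires s·f(k) = (n + g + δ)·k, i.e. s·k^α = (n + g + δ)·k.
Rearranging, k^(1−α) = s / (n + g + δ).
k^0.5 = 0.37 / (0.014 + 0.011 + 0.079) = 0.37 / 0.104 = 3.5577
k* = 3.5577^(1/0.5) ≈ 12.6572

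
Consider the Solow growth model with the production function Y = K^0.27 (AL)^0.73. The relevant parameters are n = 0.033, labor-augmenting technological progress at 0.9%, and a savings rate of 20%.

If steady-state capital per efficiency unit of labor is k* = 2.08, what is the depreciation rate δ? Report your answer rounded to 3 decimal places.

δ ≈ 0.075

Steady state requires s·f(k) = (n + g + δ)·k, i.e. s·k^α = (n + g + δ)·k.
So s / (n + g + δ) = (k*)^(1−α) = 2.08^0.73 = 1.7068.
Therefore n + g + δ = s / 1.7068 = 0.20 / 1.7068 = 0.1172, so δ = 0.1172 − 0.042 = 0.0752.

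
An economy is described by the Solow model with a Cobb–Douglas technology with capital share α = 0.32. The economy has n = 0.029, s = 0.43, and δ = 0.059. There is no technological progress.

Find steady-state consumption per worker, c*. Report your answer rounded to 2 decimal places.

c* = 1.20

At the steady state, Δk = 0, so s·k^α = (n + δ)·k.
Rearranging, k^(1−α) = s / (n + δ).
k^0.68 = 0.43 / (0.029 + 0.059) = 0.43 / 0.088 = 4.8864
k* = 4.8864^(1/0.68) ≈ 10.3091
y* = (k*)^α = 10.3091^0.32 ≈ 2.1097
c* = (1 − s)·y* = (1 − 0.43) × 2.1097 ≈ 1.2025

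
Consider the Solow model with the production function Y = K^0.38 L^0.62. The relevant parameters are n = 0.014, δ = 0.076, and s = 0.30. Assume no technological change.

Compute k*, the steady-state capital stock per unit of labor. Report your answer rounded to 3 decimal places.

k* = 6.972

Steady state requires s·f(k) = (n + δ)·k, i.e. s·k^α = (n + δ)·k.
Dividing both sides by k: k^(1−α) = s / (n + δ).
k^0.62 = 0.30 / (0.014 + 0.076) = 0.30 / 0.090 = 3.3333
k* = 3.3333^(1/0.62) ≈ 6.9718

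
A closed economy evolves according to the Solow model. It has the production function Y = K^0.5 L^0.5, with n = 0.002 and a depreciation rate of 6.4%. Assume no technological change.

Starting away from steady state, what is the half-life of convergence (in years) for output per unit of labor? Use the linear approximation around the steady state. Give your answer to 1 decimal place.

Near the steady state the convergence rate is λ = (1 − α)(n + δ).
λ = (1 − 0.5) × 0.066 = 0.5 × 0.066 = 0.0330
Half-life = ln 2 / λ = 0.6931 / 0.0330 ≈ 21.00 years

about 21.0 years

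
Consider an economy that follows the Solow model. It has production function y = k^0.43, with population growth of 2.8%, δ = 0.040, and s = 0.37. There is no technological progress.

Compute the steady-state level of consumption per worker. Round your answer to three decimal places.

Steady state requires s·f(k) = (n + δ)·k, i.e. s·k^α = (n + δ)·k.
Rearranging, k^(1−α) = s / (n + δ).
k^0.57 = 0.37 / (0.028 + 0.040) = 0.37 / 0.068 = 5.4412
k* = 5.4412^(1/0.57) ≈ 19.5296
y* = (k*)^α = 19.5296^0.43 ≈ 3.5892
c* = (1 − s)·y* = (1 − 0.37) × 3.5892 ≈ 2.2612

c* ≈ 2.261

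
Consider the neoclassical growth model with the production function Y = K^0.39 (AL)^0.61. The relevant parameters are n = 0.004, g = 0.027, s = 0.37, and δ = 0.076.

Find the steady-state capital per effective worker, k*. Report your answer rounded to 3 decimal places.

k* ≈ 7.644

In steady state, investment equals break-even investment: s·k^α = (n + g + δ)·k.
Dividing both sides by k: k^(1−α) = s / (n + g + δ).
k^0.61 = 0.37 / (0.004 + 0.027 + 0.076) = 0.37 / 0.107 = 3.4579
k* = 3.4579^(1/0.61) ≈ 7.6436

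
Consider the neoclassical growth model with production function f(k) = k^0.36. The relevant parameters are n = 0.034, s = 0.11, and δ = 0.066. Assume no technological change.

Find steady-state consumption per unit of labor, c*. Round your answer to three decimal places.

c* ≈ 0.939

In steady state, investment equals break-even investment: s·k^α = (n + δ)·k.
Rearranging, k^(1−α) = s / (n + δ).
k^0.64 = 0.11 / (0.034 + 0.066) = 0.11 / 0.100 = 1.1000
k* = 1.1000^(1/0.64) ≈ 1.1606
y* = (k*)^α = 1.1606^0.36 ≈ 1.0551
c* = (1 − s)·y* = (1 − 0.11) × 1.0551 ≈ 0.9390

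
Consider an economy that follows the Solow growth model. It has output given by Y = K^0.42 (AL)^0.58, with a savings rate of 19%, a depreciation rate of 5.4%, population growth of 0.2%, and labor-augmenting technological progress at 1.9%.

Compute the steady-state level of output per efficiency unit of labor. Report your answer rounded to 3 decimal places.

y* = 1.960

At the steady state, Δk = 0, so s·k^α = (n + g + δ)·k.
Dividing both sides by k: k^(1−α) = s / (n + g + δ).
k^0.58 = 0.19 / (0.002 + 0.019 + 0.054) = 0.19 / 0.075 = 2.5333
k* = 2.5333^(1/0.58) ≈ 4.9661
y* = (k*)^α = 4.9661^0.42 ≈ 1.9603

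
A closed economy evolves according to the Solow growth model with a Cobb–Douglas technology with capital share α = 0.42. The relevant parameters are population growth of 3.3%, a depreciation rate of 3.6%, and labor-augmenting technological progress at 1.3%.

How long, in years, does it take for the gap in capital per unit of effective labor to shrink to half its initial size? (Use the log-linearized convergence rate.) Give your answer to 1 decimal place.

Near the steady state the convergence rate is λ = (1 − α)(n + g + δ).
λ = (1 − 0.42) × 0.082 = 0.58 × 0.082 = 0.04756
Half-life = ln 2 / λ = 0.6931 / 0.04756 ≈ 14.57 years

half-life ≈ 14.6 years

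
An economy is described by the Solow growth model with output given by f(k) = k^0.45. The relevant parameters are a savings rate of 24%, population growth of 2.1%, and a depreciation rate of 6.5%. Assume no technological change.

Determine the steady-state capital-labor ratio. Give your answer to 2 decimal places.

Steady state requires s·f(k) = (n + δ)·k, i.e. s·k^α = (n + δ)·k.
Dividing both sides by k: k^(1−α) = s / (n + δ).
k^0.55 = 0.24 / (0.021 + 0.065) = 0.24 / 0.086 = 2.7907
k* = 2.7907^(1/0.55) ≈ 6.4623

k* = 6.46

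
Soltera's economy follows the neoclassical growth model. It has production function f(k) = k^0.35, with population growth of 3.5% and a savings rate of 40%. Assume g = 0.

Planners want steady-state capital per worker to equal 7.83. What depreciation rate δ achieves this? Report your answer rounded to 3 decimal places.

δ ≈ 0.070

At the steady state, Δk = 0, so s·k^α = (n + δ)·k.
So s / (n + δ) = (k*)^(1−α) = 7.83^0.65 = 3.8102.
Therefore n + δ = s / 3.8102 = 0.40 / 3.8102 = 0.1050, so δ = 0.1050 − 0.035 = 0.0700.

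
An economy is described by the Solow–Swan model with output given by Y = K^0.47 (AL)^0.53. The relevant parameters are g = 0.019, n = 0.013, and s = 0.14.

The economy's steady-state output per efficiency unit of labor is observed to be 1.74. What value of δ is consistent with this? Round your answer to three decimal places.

At the steady state, Δk = 0, so s·k^α = (n + g + δ)·k.
Since y* = [s/(n + g + δ)]^(α/(1−α)), we have s/(n + g + δ) = (y*)^((1−α)/α) = 1.74^1.1277 = 1.8675.
Therefore n + g + δ = s / 1.8675 = 0.14 / 1.8675 = 0.0750, so δ = 0.0750 − 0.032 = 0.0430.

δ ≈ 0.043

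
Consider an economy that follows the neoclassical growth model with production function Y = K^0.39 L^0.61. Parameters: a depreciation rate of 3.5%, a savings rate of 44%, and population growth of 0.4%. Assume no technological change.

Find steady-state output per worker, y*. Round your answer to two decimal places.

Steady state requires s·f(k) = (n + δ)·k, i.e. s·k^α = (n + δ)·k.
Dividing both sides by k: k^(1−α) = s / (n + δ).
k^0.61 = 0.44 / (0.004 + 0.035) = 0.44 / 0.039 = 11.2821
k* = 11.2821^(1/0.61) ≈ 53.1165
y* = (k*)^α = 53.1165^0.39 ≈ 4.7080

y* ≈ 4.71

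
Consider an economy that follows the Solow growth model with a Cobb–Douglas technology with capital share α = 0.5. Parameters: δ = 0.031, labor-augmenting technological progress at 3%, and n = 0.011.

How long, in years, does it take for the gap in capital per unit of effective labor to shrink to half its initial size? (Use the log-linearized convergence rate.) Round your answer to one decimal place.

Near the steady state the convergence rate is λ = (1 − α)(n + g + δ).
λ = (1 − 0.5) × 0.072 = 0.5 × 0.072 = 0.0360
Half-life = ln 2 / λ = 0.6931 / 0.0360 ≈ 19.25 years

half-life ≈ 19.3 years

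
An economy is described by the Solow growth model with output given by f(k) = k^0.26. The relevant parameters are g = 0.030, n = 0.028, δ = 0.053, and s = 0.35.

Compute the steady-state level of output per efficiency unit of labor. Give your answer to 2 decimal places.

y* = 1.50

Steady state requires s·f(k) = (n + g + δ)·k, i.e. s·k^α = (n + g + δ)·k.
Rearranging, k^(1−α) = s / (n + g + δ).
k^0.74 = 0.35 / (0.028 + 0.030 + 0.053) = 0.35 / 0.111 = 3.1532
k* = 3.1532^(1/0.74) ≈ 4.7205
y* = (k*)^α = 4.7205^0.26 ≈ 1.4971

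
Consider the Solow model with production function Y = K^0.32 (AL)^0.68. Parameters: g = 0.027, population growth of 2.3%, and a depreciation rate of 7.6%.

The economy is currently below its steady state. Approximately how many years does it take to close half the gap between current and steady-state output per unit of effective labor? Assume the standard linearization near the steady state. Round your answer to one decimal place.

half-life ≈ 8.1 years

Near the steady state the convergence rate is λ = (1 − α)(n + g + δ).
λ = (1 − 0.32) × 0.126 = 0.68 × 0.126 = 0.08568
Half-life = ln 2 / λ = 0.6931 / 0.08568 ≈ 8.09 years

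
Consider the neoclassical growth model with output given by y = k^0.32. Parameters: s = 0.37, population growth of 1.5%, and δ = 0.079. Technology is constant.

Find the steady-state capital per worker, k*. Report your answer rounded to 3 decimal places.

k* ≈ 7.501

At the steady state, Δk = 0, so s·k^α = (n + δ)·k.
Dividing both sides by k: k^(1−α) = s / (n + δ).
k^0.68 = 0.37 / (0.015 + 0.079) = 0.37 / 0.094 = 3.9362
k* = 3.9362^(1/0.68) ≈ 7.5009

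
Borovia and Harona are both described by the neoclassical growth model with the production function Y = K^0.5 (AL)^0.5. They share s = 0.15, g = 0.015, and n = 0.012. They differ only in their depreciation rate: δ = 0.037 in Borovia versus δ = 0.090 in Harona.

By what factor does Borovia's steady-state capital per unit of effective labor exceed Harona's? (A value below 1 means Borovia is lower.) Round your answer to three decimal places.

k*_B / k*_H ≈ 3.342

Steady-state k* = [s/(n + g + δ)]^(1/(1−α)), so the ratio is [ (s_B/(n + g + δ)_B) / (s_H/(n + g + δ)_H) ]^2.
s_B/(n + g + δ)_B = 0.15/0.064 = 2.3438; s_H/(n + g + δ)_H = 0.15/0.117 = 1.2821.
Ratio = (2.3438/1.2821)^2 = 1.8281^2 ≈ 3.3419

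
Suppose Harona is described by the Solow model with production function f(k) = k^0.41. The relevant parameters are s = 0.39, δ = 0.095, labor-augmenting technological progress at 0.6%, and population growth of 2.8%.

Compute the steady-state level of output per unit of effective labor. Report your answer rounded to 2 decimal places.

y* = 2.16

Steady state requires s·f(k) = (n + g + δ)·k, i.e. s·k^α = (n + g + δ)·k.
Dividing both sides by k: k^(1−α) = s / (n + g + δ).
k^0.59 = 0.39 / (0.028 + 0.006 + 0.095) = 0.39 / 0.129 = 3.0233
k* = 3.0233^(1/0.59) ≈ 6.5219
y* = (k*)^α = 6.5219^0.41 ≈ 2.1572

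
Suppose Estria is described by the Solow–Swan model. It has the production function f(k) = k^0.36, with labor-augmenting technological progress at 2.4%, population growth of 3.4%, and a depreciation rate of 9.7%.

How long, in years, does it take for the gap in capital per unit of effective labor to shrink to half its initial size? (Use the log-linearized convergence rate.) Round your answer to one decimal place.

t_½ ≈ 7.0 years

Near the steady state the convergence rate is λ = (1 − α)(n + g + δ).
λ = (1 − 0.36) × 0.155 = 0.64 × 0.155 = 0.0992
Half-life = ln 2 / λ = 0.6931 / 0.0992 ≈ 6.99 years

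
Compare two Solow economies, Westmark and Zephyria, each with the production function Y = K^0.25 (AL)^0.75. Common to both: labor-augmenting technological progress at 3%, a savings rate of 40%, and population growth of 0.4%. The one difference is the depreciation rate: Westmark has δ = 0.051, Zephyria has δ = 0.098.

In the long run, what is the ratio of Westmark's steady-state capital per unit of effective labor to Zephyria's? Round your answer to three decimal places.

Steady-state k* = [s/(n + g + δ)]^(1/(1−α)), so the ratio is [ (s_W/(n + g + δ)_W) / (s_Z/(n + g + δ)_Z) ]^1.3333.
s_W/(n + g + δ)_W = 0.40/0.085 = 4.7059; s_Z/(n + g + δ)_Z = 0.40/0.132 = 3.0303.
Ratio = (4.7059/3.0303)^1.3333 = 1.5529^1.3333 ≈ 1.7983

k*_W / k*_Z ≈ 1.798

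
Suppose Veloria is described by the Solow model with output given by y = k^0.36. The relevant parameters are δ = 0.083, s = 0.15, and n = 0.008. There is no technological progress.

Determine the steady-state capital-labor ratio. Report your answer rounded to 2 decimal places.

In steady state, investment equals break-even investment: s·k^α = (n + δ)·k.
Rearranging, k^(1−α) = s / (n + δ).
k^0.64 = 0.15 / (0.008 + 0.083) = 0.15 / 0.091 = 1.6484
k* = 1.6484^(1/0.64) ≈ 2.1835

k* = 2.18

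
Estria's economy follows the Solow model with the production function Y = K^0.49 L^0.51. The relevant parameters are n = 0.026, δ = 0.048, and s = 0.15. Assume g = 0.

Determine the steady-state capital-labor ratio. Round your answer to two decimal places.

k* ≈ 4.00

In steady state, investment equals break-even investment: s·k^α = (n + δ)·k.
Rearranging, k^(1−α) = s / (n + δ).
k^0.51 = 0.15 / (0.026 + 0.048) = 0.15 / 0.074 = 2.0270
k* = 2.0270^(1/0.51) ≈ 3.9964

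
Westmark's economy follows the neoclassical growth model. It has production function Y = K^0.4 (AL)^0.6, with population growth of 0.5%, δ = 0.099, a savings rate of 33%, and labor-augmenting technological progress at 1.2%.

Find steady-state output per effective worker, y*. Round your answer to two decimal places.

y* = 2.01

At the steady state, Δk = 0, so s·k^α = (n + g + δ)·k.
Rearranging, k^(1−α) = s / (n + g + δ).
k^0.6 = 0.33 / (0.005 + 0.012 + 0.099) = 0.33 / 0.116 = 2.8448
k* = 2.8448^(1/0.6) ≈ 5.7115
y* = (k*)^α = 5.7115^0.4 ≈ 2.0077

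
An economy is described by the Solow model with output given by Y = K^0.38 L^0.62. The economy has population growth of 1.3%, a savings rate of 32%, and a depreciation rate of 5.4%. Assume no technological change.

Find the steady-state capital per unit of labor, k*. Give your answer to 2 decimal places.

k* = 12.45

In steady state, investment equals break-even investment: s·k^α = (n + δ)·k.
Dividing both sides by k: k^(1−α) = s / (n + δ).
k^0.62 = 0.32 / (0.013 + 0.054) = 0.32 / 0.067 = 4.7761
k* = 4.7761^(1/0.62) ≈ 12.4532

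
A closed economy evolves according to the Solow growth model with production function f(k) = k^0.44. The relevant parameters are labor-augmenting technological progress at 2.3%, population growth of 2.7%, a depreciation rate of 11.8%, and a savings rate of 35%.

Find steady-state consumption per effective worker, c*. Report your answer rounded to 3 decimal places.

In steady state, investment equals break-even investment: s·k^α = (n + g + δ)·k.
Dividing both sides by k: k^(1−α) = s / (n + g + δ).
k^0.56 = 0.35 / (0.027 + 0.023 + 0.118) = 0.35 / 0.168 = 2.0833
k* = 2.0833^(1/0.56) ≈ 3.7085
y* = (k*)^α = 3.7085^0.44 ≈ 1.7801
c* = (1 − s)·y* = (1 − 0.35) × 1.7801 ≈ 1.1571

c* = 1.157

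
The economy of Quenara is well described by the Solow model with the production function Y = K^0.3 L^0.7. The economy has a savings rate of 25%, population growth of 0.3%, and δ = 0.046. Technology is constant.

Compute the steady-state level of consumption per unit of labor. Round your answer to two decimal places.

In steady state, investment equals break-even investment: s·k^α = (n + δ)·k.
Dividing both sides by k: k^(1−α) = s / (n + δ).
k^0.7 = 0.25 / (0.003 + 0.046) = 0.25 / 0.049 = 5.1020
k* = 5.1020^(1/0.7) ≈ 10.2579
y* = (k*)^α = 10.2579^0.3 ≈ 2.0106
c* = (1 − s)·y* = (1 − 0.25) × 2.0106 ≈ 1.5080

c* ≈ 1.51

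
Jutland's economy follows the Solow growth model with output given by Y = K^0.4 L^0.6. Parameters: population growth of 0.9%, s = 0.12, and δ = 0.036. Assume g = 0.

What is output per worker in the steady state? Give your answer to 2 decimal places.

y* = 1.92

Steady state requires s·f(k) = (n + δ)·k, i.e. s·k^α = (n + δ)·k.
Rearranging, k^(1−α) = s / (n + δ).
k^0.6 = 0.12 / (0.009 + 0.036) = 0.12 / 0.045 = 2.6667
k* = 2.6667^(1/0.6) ≈ 5.1281
y* = (k*)^α = 5.1281^0.4 ≈ 1.9230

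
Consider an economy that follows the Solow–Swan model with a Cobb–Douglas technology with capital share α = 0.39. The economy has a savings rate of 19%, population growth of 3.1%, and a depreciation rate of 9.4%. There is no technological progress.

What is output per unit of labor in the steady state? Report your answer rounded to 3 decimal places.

y* = 1.307

Steady state requires s·f(k) = (n + δ)·k, i.e. s·k^α = (n + δ)·k.
Rearranging, k^(1−α) = s / (n + δ).
k^0.61 = 0.19 / (0.031 + 0.094) = 0.19 / 0.125 = 1.5200
k* = 1.5200^(1/0.61) ≈ 1.9866
y* = (k*)^α = 1.9866^0.39 ≈ 1.3070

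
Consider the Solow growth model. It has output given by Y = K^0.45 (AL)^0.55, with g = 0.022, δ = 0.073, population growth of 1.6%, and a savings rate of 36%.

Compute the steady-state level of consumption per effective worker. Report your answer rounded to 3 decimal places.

c* = 1.676

At the steady state, Δk = 0, so s·k^α = (n + g + δ)·k.
Rearranging, k^(1−α) = s / (n + g + δ).
k^0.55 = 0.36 / (0.016 + 0.022 + 0.073) = 0.36 / 0.111 = 3.2432
k* = 3.2432^(1/0.55) ≈ 8.4926
y* = (k*)^α = 8.4926^0.45 ≈ 2.6186
c* = (1 − s)·y* = (1 − 0.36) × 2.6186 ≈ 1.6759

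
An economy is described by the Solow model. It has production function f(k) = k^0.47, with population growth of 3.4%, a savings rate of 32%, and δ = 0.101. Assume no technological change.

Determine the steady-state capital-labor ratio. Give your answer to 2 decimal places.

k* = 5.10

Steady state requires s·f(k) = (n + δ)·k, i.e. s·k^α = (n + δ)·k.
Dividing both sides by k: k^(1−α) = s / (n + δ).
k^0.53 = 0.32 / (0.034 + 0.101) = 0.32 / 0.135 = 2.3704
k* = 2.3704^(1/0.53) ≈ 5.0958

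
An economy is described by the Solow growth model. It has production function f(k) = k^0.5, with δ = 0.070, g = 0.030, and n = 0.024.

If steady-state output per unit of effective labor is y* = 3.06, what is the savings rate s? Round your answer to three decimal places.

s ≈ 0.379

Steady state requires s·f(k) = (n + g + δ)·k, i.e. s·k^α = (n + g + δ)·k.
Since y* = [s/(n + g + δ)]^(α/(1−α)), we have s/(n + g + δ) = (y*)^((1−α)/α) = 3.06^1 = 3.0600.
Therefore s = 3.0600 × (n + g + δ) = 3.0600 × 0.124 = 0.3794.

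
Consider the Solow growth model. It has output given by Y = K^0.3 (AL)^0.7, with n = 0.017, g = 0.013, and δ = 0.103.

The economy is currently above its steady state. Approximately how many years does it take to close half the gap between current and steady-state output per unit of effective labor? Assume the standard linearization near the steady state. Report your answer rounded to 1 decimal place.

about 7.4 years

Near the steady state the convergence rate is λ = (1 − α)(n + g + δ).
λ = (1 − 0.3) × 0.133 = 0.7 × 0.133 = 0.0931
Half-life = ln 2 / λ = 0.6931 / 0.0931 ≈ 7.44 years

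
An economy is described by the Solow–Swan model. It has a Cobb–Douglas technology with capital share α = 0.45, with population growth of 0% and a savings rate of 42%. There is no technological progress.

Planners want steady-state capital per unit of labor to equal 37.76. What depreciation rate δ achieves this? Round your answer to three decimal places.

δ ≈ 0.057

At the steady state, Δk = 0, so s·k^α = (n + δ)·k.
So s / (n + δ) = (k*)^(1−α) = 37.76^0.55 = 7.3683.
Therefore n + δ = s / 7.3683 = 0.42 / 7.3683 = 0.0570, so δ = 0.0570 − 0.000 = 0.0570.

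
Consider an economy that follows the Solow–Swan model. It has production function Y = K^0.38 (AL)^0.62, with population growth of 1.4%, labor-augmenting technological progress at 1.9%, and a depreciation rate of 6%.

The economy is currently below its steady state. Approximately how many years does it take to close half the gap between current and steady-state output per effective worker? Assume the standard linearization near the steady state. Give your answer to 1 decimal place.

about 12.0 years

Near the steady state the convergence rate is λ = (1 − α)(n + g + δ).
λ = (1 − 0.38) × 0.093 = 0.62 × 0.093 = 0.05766
Half-life = ln 2 / λ = 0.6931 / 0.05766 ≈ 12.02 years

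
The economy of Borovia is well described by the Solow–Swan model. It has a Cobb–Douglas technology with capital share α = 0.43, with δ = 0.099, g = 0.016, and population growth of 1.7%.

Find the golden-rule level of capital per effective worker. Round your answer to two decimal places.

k_gold ≈ 7.94

The golden rule sets f'(k) = n + g + δ, i.e. α·k^(α−1) = n + g + δ.
So k^(1−α) = α / (n + g + δ) = 0.43 / 0.132 = 3.2576.
k_gold = 3.2576^(1/0.57) ≈ 7.9400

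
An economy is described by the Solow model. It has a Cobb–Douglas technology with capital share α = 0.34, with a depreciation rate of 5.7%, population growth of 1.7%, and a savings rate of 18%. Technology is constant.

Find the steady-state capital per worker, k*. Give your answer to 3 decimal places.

k* = 3.845

In steady state, investment equals break-even investment: s·k^α = (n + δ)·k.
Rearranging, k^(1−α) = s / (n + δ).
k^0.66 = 0.18 / (0.017 + 0.057) = 0.18 / 0.074 = 2.4324
k* = 2.4324^(1/0.66) ≈ 3.8450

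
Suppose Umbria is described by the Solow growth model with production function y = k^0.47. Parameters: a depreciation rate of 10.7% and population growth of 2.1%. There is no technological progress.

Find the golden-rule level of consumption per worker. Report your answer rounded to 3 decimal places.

c_gold ≈ 1.680

At the golden rule, f'(k) = n + δ, so α·k^(α−1) = n + δ and k_gold = (α/(n + δ))^(1/(1−α)).
k_gold = (0.47/0.128)^(1/0.53) = 3.6719^1.8868 ≈ 11.6369
c_gold = f(k_gold) − (n + δ)·k_gold = 3.1692 − 0.128×11.6369 ≈ 1.6797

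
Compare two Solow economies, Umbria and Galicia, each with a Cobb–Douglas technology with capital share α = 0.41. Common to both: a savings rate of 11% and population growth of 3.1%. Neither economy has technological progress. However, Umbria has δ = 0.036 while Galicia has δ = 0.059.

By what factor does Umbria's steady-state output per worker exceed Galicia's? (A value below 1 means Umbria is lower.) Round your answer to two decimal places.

Steady-state y* = [s/(n + δ)]^(α/(1−α)), so the ratio is [ (s_U/(n + δ)_U) / (s_G/(n + δ)_G) ]^0.6949.
s_U/(n + δ)_U = 0.11/0.067 = 1.6418; s_G/(n + δ)_G = 0.11/0.090 = 1.2222.
Ratio = (1.6418/1.2222)^0.6949 = 1.3433^0.6949 ≈ 1.2276

y*_U / y*_G ≈ 1.23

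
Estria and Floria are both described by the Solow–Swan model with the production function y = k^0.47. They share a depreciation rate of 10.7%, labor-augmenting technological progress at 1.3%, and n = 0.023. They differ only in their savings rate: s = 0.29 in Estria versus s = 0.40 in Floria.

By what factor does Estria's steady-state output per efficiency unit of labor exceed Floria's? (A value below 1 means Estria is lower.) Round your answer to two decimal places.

Steady-state y* = [s/(n + g + δ)]^(α/(1−α)), so the ratio is [ (s_E/(n + g + δ)_E) / (s_F/(n + g + δ)_F) ]^0.8868.
s_E/(n + g + δ)_E = 0.29/0.143 = 2.0280; s_F/(n + g + δ)_F = 0.40/0.143 = 2.7972.
Ratio = (2.0280/2.7972)^0.8868 = 0.7250^0.8868 ≈ 0.7519

y*_E / y*_F ≈ 0.75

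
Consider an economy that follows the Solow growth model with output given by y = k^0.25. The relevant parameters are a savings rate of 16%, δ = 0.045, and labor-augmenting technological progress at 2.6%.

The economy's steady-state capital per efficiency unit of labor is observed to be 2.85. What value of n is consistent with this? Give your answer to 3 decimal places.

Steady state requires s·f(k) = (n + g + δ)·k, i.e. s·k^α = (n + g + δ)·k.
So s / (n + g + δ) = (k*)^(1−α) = 2.85^0.75 = 2.1935.
Therefore n + g + δ = s / 2.1935 = 0.16 / 2.1935 = 0.0729, so n = 0.0729 − 0.071 = 0.0019.

n ≈ 0.002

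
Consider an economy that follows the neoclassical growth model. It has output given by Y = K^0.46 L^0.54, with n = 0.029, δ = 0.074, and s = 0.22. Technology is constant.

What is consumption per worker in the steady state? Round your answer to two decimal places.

c* ≈ 1.49

In steady state, investment equals break-even investment: s·k^α = (n + δ)·k.
Rearranging, k^(1−α) = s / (n + δ).
k^0.54 = 0.22 / (0.029 + 0.074) = 0.22 / 0.103 = 2.1359
k* = 2.1359^(1/0.54) ≈ 4.0769
y* = (k*)^α = 4.0769^0.46 ≈ 1.9088
c* = (1 − s)·y* = (1 − 0.22) × 1.9088 ≈ 1.4889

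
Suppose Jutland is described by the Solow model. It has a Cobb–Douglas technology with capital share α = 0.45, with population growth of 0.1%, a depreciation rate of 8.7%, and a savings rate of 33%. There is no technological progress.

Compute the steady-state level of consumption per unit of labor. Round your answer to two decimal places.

Steady state requires s·f(k) = (n + δ)·k, i.e. s·k^α = (n + δ)·k.
Rearranging, k^(1−α) = s / (n + δ).
k^0.55 = 0.33 / (0.001 + 0.087) = 0.33 / 0.088 = 3.7500
k* = 3.7500^(1/0.55) ≈ 11.0584
y* = (k*)^α = 11.0584^0.45 ≈ 2.9489
c* = (1 − s)·y* = (1 − 0.33) × 2.9489 ≈ 1.9758

c* ≈ 1.98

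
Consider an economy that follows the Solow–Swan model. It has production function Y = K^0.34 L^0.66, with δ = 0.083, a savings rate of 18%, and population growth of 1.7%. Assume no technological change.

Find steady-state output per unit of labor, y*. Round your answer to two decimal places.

y* ≈ 1.35

At the steady state, Δk = 0, so s·k^α = (n + δ)·k.
Rearranging, k^(1−α) = s / (n + δ).
k^0.66 = 0.18 / (0.017 + 0.083) = 0.18 / 0.100 = 1.8000
k* = 1.8000^(1/0.66) ≈ 2.4366
y* = (k*)^α = 2.4366^0.34 ≈ 1.3537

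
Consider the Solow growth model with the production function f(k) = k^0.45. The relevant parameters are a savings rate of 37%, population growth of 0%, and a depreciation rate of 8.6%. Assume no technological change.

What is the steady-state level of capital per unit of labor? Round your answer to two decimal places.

k* = 14.20

Steady state requires s·f(k) = (n + δ)·k, i.e. s·k^α = (n + δ)·k.
Dividing both sides by k: k^(1−α) = s / (n + δ).
k^0.55 = 0.37 / (0.000 + 0.086) = 0.37 / 0.086 = 4.3023
k* = 4.3023^(1/0.55) ≈ 14.1966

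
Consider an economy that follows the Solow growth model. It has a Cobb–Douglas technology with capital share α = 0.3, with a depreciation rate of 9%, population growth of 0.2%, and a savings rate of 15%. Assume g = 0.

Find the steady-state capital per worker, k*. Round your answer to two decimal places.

k* ≈ 2.01

Steady state requires s·f(k) = (n + δ)·k, i.e. s·k^α = (n + δ)·k.
Dividing both sides by k: k^(1−α) = s / (n + δ).
k^0.7 = 0.15 / (0.002 + 0.090) = 0.15 / 0.092 = 1.6304
k* = 1.6304^(1/0.7) ≈ 2.0104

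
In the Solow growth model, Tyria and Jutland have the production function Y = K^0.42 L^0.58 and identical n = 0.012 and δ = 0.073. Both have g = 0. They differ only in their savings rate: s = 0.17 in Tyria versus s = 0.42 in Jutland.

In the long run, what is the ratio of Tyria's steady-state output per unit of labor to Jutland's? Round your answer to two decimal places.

Steady-state y* = [s/(n + δ)]^(α/(1−α)), so the ratio is [ (s_T/(n + δ)_T) / (s_J/(n + δ)_J) ]^0.7241.
s_T/(n + δ)_T = 0.17/0.085 = 2.0000; s_J/(n + δ)_J = 0.42/0.085 = 4.9412.
Ratio = (2.0000/4.9412)^0.7241 = 0.4048^0.7241 ≈ 0.5195

y*_T / y*_J ≈ 0.52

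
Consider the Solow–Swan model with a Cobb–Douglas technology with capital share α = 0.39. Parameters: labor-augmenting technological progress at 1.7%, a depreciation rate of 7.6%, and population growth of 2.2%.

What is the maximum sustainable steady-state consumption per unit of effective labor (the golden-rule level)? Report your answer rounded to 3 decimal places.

At the golden rule, f'(k) = n + g + δ, so α·k^(α−1) = n + g + δ and k_gold = (α/(n + g + δ))^(1/(1−α)).
k_gold = (0.39/0.115)^(1/0.61) = 3.3913^1.6393 ≈ 7.4034
c_gold = f(k_gold) − (n + g + δ)·k_gold = 2.1831 − 0.115×7.4034 ≈ 1.3317

c_gold ≈ 1.332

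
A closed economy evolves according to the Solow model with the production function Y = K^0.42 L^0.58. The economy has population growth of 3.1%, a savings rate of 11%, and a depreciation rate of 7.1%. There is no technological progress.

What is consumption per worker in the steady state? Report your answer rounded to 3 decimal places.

c* = 0.940

At the steady state, Δk = 0, so s·k^α = (n + δ)·k.
Dividing both sides by k: k^(1−α) = s / (n + δ).
k^0.58 = 0.11 / (0.031 + 0.071) = 0.11 / 0.102 = 1.0784
k* = 1.0784^(1/0.58) ≈ 1.1390
y* = (k*)^α = 1.1390^0.42 ≈ 1.0562
c* = (1 − s)·y* = (1 − 0.11) × 1.0562 ≈ 0.9400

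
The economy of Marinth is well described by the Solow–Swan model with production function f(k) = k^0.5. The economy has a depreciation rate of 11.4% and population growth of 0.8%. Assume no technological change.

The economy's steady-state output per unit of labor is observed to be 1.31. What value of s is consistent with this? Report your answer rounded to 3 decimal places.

s ≈ 0.160

At the steady state, Δk = 0, so s·k^α = (n + δ)·k.
Since y* = [s/(n + δ)]^(α/(1−α)), we have s/(n + δ) = (y*)^((1−α)/α) = 1.31^1 = 1.3100.
Therefore s = 1.3100 × (n + δ) = 1.3100 × 0.122 = 0.1598.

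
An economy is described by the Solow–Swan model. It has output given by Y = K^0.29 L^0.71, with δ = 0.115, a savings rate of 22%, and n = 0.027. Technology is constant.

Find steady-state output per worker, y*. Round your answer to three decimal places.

y* = 1.196

At the steady state, Δk = 0, so s·k^α = (n + δ)·k.
Rearranging, k^(1−α) = s / (n + δ).
k^0.71 = 0.22 / (0.027 + 0.115) = 0.22 / 0.142 = 1.5493
k* = 1.5493^(1/0.71) ≈ 1.8527
y* = (k*)^α = 1.8527^0.29 ≈ 1.1958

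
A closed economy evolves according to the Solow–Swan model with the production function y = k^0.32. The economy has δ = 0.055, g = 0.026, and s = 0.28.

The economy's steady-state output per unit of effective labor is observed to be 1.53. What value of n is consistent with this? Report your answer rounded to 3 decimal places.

Steady state requires s·f(k) = (n + g + δ)·k, i.e. s·k^α = (n + g + δ)·k.
Since y* = [s/(n + g + δ)]^(α/(1−α)), we have s/(n + g + δ) = (y*)^((1−α)/α) = 1.53^2.125 = 2.4687.
Therefore n + g + δ = s / 2.4687 = 0.28 / 2.4687 = 0.1134, so n = 0.1134 − 0.081 = 0.0324.

n ≈ 0.032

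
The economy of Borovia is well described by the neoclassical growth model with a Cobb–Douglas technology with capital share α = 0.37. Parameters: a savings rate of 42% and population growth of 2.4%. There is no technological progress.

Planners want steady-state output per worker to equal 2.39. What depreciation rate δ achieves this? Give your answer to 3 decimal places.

δ ≈ 0.071

Steady state requires s·f(k) = (n + δ)·k, i.e. s·k^α = (n + δ)·k.
Since y* = [s/(n + δ)]^(α/(1−α)), we have s/(n + δ) = (y*)^((1−α)/α) = 2.39^1.7027 = 4.4086.
Therefore n + δ = s / 4.4086 = 0.42 / 4.4086 = 0.0953, so δ = 0.0953 − 0.024 = 0.0713.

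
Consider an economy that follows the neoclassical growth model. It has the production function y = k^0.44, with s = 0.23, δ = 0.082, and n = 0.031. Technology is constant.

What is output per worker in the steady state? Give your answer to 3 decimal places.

y* ≈ 1.748

Steady state requires s·f(k) = (n + δ)·k, i.e. s·k^α = (n + δ)·k.
Dividing both sides by k: k^(1−α) = s / (n + δ).
k^0.56 = 0.23 / (0.031 + 0.082) = 0.23 / 0.113 = 2.0354
k* = 2.0354^(1/0.56) ≈ 3.5576
y* = (k*)^α = 3.5576^0.44 ≈ 1.7479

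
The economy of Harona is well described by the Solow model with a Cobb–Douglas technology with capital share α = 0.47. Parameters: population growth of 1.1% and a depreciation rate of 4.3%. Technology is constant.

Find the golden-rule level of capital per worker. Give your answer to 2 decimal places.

The golden rule sets f'(k) = n + δ, i.e. α·k^(α−1) = n + δ.
So k^(1−α) = α / (n + δ) = 0.47 / 0.054 = 8.7037.
k_gold = 8.7037^(1/0.53) ≈ 59.2961

k_gold ≈ 59.30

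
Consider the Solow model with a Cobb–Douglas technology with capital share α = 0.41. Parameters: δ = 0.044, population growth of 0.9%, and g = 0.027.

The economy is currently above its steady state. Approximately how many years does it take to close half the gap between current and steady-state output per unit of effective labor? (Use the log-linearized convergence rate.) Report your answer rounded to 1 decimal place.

Near the steady state the convergence rate is λ = (1 − α)(n + g + δ).
λ = (1 − 0.41) × 0.080 = 0.59 × 0.080 = 0.0472
Half-life = ln 2 / λ = 0.6931 / 0.0472 ≈ 14.68 years

half-life ≈ 14.7 years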